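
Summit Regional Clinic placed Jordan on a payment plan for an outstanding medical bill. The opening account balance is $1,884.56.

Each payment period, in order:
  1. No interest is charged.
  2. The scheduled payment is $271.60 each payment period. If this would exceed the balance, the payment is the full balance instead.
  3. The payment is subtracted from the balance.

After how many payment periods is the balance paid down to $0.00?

7

Payment period 1: $1,884.56 − $271.60 → $1,612.96
Payment period 2: $1,612.96 − $271.60 → $1,341.36
Payment period 3: $1,341.36 − $271.60 → $1,069.76
Payment period 4: $1,069.76 − $271.60 → $798.16
Payment period 5: $798.16 − $271.60 → $526.56
Payment period 6: $526.56 − $271.60 → $254.96
Payment period 7: $254.96 − $254.96 → $0.00
Balance reaches $0.00 in payment period 7.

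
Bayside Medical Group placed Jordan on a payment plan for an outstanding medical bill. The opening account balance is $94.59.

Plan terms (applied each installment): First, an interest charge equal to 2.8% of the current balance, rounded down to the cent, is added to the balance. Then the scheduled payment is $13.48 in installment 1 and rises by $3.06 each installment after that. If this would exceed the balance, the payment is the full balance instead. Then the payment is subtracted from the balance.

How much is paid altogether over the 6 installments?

$103.97

Installment 1: $94.59 +$2.64 interest = $97.23; pay $13.48 → $83.75
Installment 2: $83.75 +$2.34 interest = $86.09; pay $16.54 → $69.55
Installment 3: $69.55 +$1.94 interest = $71.49; pay $19.60 → $51.89
Installment 4: $51.89 +$1.45 interest = $53.34; pay $22.66 → $30.68
Installment 5: $30.68 +$0.85 interest = $31.53; pay $25.72 → $5.81
Installment 6: $5.81 +$0.16 interest = $5.97; pay $5.97 → $0.00
Total paid: $103.97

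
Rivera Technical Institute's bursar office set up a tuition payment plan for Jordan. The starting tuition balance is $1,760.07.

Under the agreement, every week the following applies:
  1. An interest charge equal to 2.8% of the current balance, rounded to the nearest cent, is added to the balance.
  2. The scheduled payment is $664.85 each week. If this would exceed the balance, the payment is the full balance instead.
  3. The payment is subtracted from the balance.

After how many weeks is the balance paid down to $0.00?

3

Week 1: $1,760.07 +$49.28 interest = $1,809.35; pay $664.85 → $1,144.50
Week 2: $1,144.50 +$32.05 interest = $1,176.55; pay $664.85 → $511.70
Week 3: $511.70 +$14.33 interest = $526.03; pay $526.03 → $0.00
Balance reaches $0.00 in week 3.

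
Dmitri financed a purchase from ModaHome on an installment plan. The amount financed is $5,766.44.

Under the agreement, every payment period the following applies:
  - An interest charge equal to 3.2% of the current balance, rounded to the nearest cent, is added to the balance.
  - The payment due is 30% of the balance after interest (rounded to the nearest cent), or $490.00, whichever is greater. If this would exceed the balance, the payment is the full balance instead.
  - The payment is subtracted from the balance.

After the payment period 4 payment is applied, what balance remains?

$1,570.44

Payment period 1: opening $5,766.44; interest $184.53 → $5,950.97; payment $1,785.29; balance $4,165.68
Payment period 2: opening $4,165.68; interest $133.30 → $4,298.98; payment $1,289.69; balance $3,009.29
Payment period 3: opening $3,009.29; interest $96.30 → $3,105.59; payment $931.68; balance $2,173.91
Payment period 4: opening $2,173.91; interest $69.57 → $2,243.48; payment $673.04; balance $1,570.44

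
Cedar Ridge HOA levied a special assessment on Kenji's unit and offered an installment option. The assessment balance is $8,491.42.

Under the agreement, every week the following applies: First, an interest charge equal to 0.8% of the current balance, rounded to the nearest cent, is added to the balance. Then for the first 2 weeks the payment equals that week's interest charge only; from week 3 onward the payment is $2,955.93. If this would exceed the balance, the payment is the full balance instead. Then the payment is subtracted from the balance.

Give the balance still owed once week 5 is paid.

Week 1: opening $8,491.42; interest $67.93 → $8,559.35; payment $67.93; balance $8,491.42
Week 2: opening $8,491.42; interest $67.93 → $8,559.35; payment $67.93; balance $8,491.42
Week 3: opening $8,491.42; interest $67.93 → $8,559.35; payment $2,955.93; balance $5,603.42
Week 4: opening $5,603.42; interest $44.83 → $5,648.25; payment $2,955.93; balance $2,692.32
Week 5: opening $2,692.32; interest $21.54 → $2,713.86; payment $2,713.86; balance $0.00

$0.00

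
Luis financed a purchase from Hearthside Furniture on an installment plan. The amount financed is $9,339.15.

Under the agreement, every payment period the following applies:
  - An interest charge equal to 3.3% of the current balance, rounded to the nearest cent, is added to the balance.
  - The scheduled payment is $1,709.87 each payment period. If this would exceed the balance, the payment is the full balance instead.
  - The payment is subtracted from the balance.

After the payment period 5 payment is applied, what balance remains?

$1,852.69

Payment period 1: $9,339.15 +$308.19 interest = $9,647.34; pay $1,709.87 → $7,937.47
Payment period 2: $7,937.47 +$261.94 interest = $8,199.41; pay $1,709.87 → $6,489.54
Payment period 3: $6,489.54 +$214.15 interest = $6,703.69; pay $1,709.87 → $4,993.82
Payment period 4: $4,993.82 +$164.80 interest = $5,158.62; pay $1,709.87 → $3,448.75
Payment period 5: $3,448.75 +$113.81 interest = $3,562.56; pay $1,709.87 → $1,852.69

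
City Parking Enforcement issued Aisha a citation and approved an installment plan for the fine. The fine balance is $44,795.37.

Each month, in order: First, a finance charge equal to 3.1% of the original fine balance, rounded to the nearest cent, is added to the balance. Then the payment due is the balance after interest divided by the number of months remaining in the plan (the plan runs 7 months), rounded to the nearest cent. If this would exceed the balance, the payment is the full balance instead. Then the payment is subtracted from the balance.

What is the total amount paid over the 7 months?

Month 1: $44,795.37 +$1,388.66 interest = $46,184.03; pay $6,597.72 → $39,586.31
Month 2: $39,586.31 +$1,388.66 interest = $40,974.97; pay $6,829.16 → $34,145.81
Month 3: $34,145.81 +$1,388.66 interest = $35,534.47; pay $7,106.89 → $28,427.58
Month 4: $28,427.58 +$1,388.66 interest = $29,816.24; pay $7,454.06 → $22,362.18
Month 5: $22,362.18 +$1,388.66 interest = $23,750.84; pay $7,916.95 → $15,833.89
Month 6: $15,833.89 +$1,388.66 interest = $17,222.55; pay $8,611.28 → $8,611.27
Month 7: $8,611.27 +$1,388.66 interest = $9,999.93; pay $9,999.93 → $0.00
Total paid: $54,515.99

$54,515.99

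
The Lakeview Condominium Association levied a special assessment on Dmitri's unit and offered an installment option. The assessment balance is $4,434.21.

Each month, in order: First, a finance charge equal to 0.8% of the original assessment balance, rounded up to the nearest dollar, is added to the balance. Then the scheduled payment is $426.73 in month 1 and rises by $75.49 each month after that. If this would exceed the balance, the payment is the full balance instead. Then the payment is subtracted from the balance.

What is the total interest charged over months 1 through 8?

Month 1: opening $4,434.21; interest $36.00 → $4,470.21; payment $426.73; balance $4,043.48
Month 2: opening $4,043.48; interest $36.00 → $4,079.48; payment $502.22; balance $3,577.26
Month 3: opening $3,577.26; interest $36.00 → $3,613.26; payment $577.71; balance $3,035.55
Month 4: opening $3,035.55; interest $36.00 → $3,071.55; payment $653.20; balance $2,418.35
Month 5: opening $2,418.35; interest $36.00 → $2,454.35; payment $728.69; balance $1,725.66
Month 6: opening $1,725.66; interest $36.00 → $1,761.66; payment $804.18; balance $957.48
Month 7: opening $957.48; interest $36.00 → $993.48; payment $879.67; balance $113.81
Month 8: opening $113.81; interest $36.00 → $149.81; payment $149.81; balance $0.00
Total interest: $36.00 + $36.00 + $36.00 + $36.00 + $36.00 + $36.00 + $36.00 + $36.00 = $288.00

$288.00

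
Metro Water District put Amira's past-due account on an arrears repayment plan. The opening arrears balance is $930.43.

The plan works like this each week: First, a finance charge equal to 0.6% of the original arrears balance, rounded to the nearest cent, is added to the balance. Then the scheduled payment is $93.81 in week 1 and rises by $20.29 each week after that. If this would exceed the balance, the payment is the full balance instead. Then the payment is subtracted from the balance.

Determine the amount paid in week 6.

# | Opening | Interest | Payment | End bal
1 | $930.43 | $5.58 | $93.81 | $842.20
2 | $842.20 | $5.58 | $114.10 | $733.68
3 | $733.68 | $5.58 | $134.39 | $604.87
4 | $604.87 | $5.58 | $154.68 | $455.77
5 | $455.77 | $5.58 | $174.97 | $286.38
6 | $286.38 | $5.58 | $195.26 | $96.70

$195.26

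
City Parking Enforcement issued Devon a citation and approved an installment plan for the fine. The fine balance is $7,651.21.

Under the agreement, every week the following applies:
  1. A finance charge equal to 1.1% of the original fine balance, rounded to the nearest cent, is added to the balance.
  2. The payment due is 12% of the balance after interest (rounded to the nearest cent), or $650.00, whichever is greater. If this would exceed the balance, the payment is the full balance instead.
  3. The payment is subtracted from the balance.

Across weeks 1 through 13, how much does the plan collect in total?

Week 1: opening $7,651.21; interest $84.16 → $7,735.37; payment $928.24; balance $6,807.13
Week 2: opening $6,807.13; interest $84.16 → $6,891.29; payment $826.95; balance $6,064.34
Week 3: opening $6,064.34; interest $84.16 → $6,148.50; payment $737.82; balance $5,410.68
Week 4: opening $5,410.68; interest $84.16 → $5,494.84; payment $659.38; balance $4,835.46
Week 5: opening $4,835.46; interest $84.16 → $4,919.62; payment $650.00; balance $4,269.62
Week 6: opening $4,269.62; interest $84.16 → $4,353.78; payment $650.00; balance $3,703.78
Week 7: opening $3,703.78; interest $84.16 → $3,787.94; payment $650.00; balance $3,137.94
Week 8: opening $3,137.94; interest $84.16 → $3,222.10; payment $650.00; balance $2,572.10
Week 9: opening $2,572.10; interest $84.16 → $2,656.26; payment $650.00; balance $2,006.26
Week 10: opening $2,006.26; interest $84.16 → $2,090.42; payment $650.00; balance $1,440.42
Week 11: opening $1,440.42; interest $84.16 → $1,524.58; payment $650.00; balance $874.58
Week 12: opening $874.58; interest $84.16 → $958.74; payment $650.00; balance $308.74
Week 13: opening $308.74; interest $84.16 → $392.90; payment $392.90; balance $0.00
Total paid: $8,745.29

$8,745.29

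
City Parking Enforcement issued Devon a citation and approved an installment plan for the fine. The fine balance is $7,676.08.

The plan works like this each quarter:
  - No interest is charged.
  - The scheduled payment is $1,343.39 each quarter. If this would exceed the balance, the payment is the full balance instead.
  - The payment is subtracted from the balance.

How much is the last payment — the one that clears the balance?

$959.13

Quarter 1: opening $7,676.08; payment $1,343.39; balance $6,332.69
Quarter 2: opening $6,332.69; payment $1,343.39; balance $4,989.30
Quarter 3: opening $4,989.30; payment $1,343.39; balance $3,645.91
Quarter 4: opening $3,645.91; payment $1,343.39; balance $2,302.52
Quarter 5: opening $2,302.52; payment $1,343.39; balance $959.13
Quarter 6: opening $959.13; payment $959.13; balance $0.00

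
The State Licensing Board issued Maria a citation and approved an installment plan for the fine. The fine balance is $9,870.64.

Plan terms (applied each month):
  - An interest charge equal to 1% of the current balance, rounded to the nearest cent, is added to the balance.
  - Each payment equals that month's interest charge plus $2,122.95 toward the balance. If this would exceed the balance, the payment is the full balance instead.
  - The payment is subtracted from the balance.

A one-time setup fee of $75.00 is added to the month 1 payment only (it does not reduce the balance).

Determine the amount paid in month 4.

Month 1: $9,870.64 +$98.71 interest = $9,969.35; pay $2,221.66 (+ $75.00 fee) → $7,747.69
Month 2: $7,747.69 +$77.48 interest = $7,825.17; pay $2,200.43 → $5,624.74
Month 3: $5,624.74 +$56.25 interest = $5,680.99; pay $2,179.20 → $3,501.79
Month 4: $3,501.79 +$35.02 interest = $3,536.81; pay $2,157.97 → $1,378.84

$2,157.97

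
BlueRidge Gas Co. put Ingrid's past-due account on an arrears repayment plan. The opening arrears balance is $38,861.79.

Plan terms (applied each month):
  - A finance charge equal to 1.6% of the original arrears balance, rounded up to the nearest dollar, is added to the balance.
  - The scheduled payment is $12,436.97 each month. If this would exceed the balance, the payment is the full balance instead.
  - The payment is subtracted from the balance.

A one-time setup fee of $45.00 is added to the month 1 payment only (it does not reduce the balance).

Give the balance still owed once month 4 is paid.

Month 1: opening $38,861.79; interest $622.00 → $39,483.79; payment $12,436.97 (+ $45.00 fee); balance $27,046.82
Month 2: opening $27,046.82; interest $622.00 → $27,668.82; payment $12,436.97; balance $15,231.85
Month 3: opening $15,231.85; interest $622.00 → $15,853.85; payment $12,436.97; balance $3,416.88
Month 4: opening $3,416.88; interest $622.00 → $4,038.88; payment $4,038.88; balance $0.00

$0.00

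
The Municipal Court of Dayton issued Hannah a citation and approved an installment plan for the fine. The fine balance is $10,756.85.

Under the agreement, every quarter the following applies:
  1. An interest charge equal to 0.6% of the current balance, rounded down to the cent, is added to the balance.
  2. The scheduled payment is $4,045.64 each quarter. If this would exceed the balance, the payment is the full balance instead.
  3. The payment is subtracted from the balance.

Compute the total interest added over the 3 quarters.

Quarter 1: $10,756.85 +$64.54 interest = $10,821.39; pay $4,045.64 → $6,775.75
Quarter 2: $6,775.75 +$40.65 interest = $6,816.40; pay $4,045.64 → $2,770.76
Quarter 3: $2,770.76 +$16.62 interest = $2,787.38; pay $2,787.38 → $0.00
Total interest: $64.54 + $40.65 + $16.62 = $121.81

$121.81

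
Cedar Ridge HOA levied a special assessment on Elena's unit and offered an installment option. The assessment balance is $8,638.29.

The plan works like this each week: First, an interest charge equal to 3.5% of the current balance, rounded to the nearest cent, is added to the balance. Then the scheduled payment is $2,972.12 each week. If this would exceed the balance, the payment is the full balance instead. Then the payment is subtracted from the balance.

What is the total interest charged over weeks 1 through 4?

# | Opening | Interest | Payment | End bal
1 | $8,638.29 | $302.34 | $2,972.12 | $5,968.51
2 | $5,968.51 | $208.90 | $2,972.12 | $3,205.29
3 | $3,205.29 | $112.19 | $2,972.12 | $345.36
4 | $345.36 | $12.09 | $357.45 | $0.00
Total interest: $302.34 + $208.90 + $112.19 + $12.09 = $635.52

$635.52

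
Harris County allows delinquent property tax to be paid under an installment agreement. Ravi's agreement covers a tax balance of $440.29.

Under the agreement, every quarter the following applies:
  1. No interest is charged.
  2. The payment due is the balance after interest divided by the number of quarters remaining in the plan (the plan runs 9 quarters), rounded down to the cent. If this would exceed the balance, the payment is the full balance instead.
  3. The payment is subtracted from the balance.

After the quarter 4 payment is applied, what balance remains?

Quarter 1: opening $440.29; payment $48.92; balance $391.37
Quarter 2: opening $391.37; payment $48.92; balance $342.45
Quarter 3: opening $342.45; payment $48.92; balance $293.53
Quarter 4: opening $293.53; payment $48.92; balance $244.61

$244.61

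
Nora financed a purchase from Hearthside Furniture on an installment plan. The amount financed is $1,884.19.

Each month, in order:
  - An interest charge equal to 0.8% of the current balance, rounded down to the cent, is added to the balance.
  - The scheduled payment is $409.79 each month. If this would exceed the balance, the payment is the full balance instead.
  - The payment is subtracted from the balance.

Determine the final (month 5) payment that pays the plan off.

Month 1: opening $1,884.19; interest $15.07 → $1,899.26; payment $409.79; balance $1,489.47
Month 2: opening $1,489.47; interest $11.91 → $1,501.38; payment $409.79; balance $1,091.59
Month 3: opening $1,091.59; interest $8.73 → $1,100.32; payment $409.79; balance $690.53
Month 4: opening $690.53; interest $5.52 → $696.05; payment $409.79; balance $286.26
Month 5: opening $286.26; interest $2.29 → $288.55; payment $288.55; balance $0.00

$288.55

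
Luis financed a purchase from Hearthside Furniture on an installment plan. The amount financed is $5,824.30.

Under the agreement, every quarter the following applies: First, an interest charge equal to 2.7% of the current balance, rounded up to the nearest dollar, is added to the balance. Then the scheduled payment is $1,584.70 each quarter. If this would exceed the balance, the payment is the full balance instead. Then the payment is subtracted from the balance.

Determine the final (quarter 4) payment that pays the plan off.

Quarter 1: opening $5,824.30; interest $158.00 → $5,982.30; payment $1,584.70; balance $4,397.60
Quarter 2: opening $4,397.60; interest $119.00 → $4,516.60; payment $1,584.70; balance $2,931.90
Quarter 3: opening $2,931.90; interest $80.00 → $3,011.90; payment $1,584.70; balance $1,427.20
Quarter 4: opening $1,427.20; interest $39.00 → $1,466.20; payment $1,466.20; balance $0.00

$1,466.20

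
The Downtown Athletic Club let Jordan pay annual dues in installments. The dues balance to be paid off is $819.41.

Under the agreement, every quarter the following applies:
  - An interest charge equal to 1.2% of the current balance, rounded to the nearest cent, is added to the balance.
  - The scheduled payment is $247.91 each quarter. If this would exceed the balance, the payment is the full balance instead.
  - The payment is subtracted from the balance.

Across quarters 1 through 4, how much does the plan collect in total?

Quarter 1: $819.41 +$9.83 interest = $829.24; pay $247.91 → $581.33
Quarter 2: $581.33 +$6.98 interest = $588.31; pay $247.91 → $340.40
Quarter 3: $340.40 +$4.08 interest = $344.48; pay $247.91 → $96.57
Quarter 4: $96.57 +$1.16 interest = $97.73; pay $97.73 → $0.00
Total paid: $841.46

$841.46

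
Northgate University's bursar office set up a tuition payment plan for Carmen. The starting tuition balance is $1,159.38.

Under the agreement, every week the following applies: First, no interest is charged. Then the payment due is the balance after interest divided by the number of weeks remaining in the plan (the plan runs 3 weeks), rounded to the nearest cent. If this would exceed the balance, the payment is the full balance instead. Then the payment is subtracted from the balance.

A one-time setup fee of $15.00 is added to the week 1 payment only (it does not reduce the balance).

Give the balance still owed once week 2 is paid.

$386.46

Week 1: $1,159.38 − $386.46 (+ $15.00 fee) → $772.92
Week 2: $772.92 − $386.46 → $386.46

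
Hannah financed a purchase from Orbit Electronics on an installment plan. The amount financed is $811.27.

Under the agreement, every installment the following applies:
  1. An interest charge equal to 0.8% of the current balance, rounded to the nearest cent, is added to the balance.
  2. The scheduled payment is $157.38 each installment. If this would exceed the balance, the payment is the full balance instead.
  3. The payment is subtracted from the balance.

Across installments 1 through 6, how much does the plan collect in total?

$831.91

Installment 1: opening $811.27; interest $6.49 → $817.76; payment $157.38; balance $660.38
Installment 2: opening $660.38; interest $5.28 → $665.66; payment $157.38; balance $508.28
Installment 3: opening $508.28; interest $4.07 → $512.35; payment $157.38; balance $354.97
Installment 4: opening $354.97; interest $2.84 → $357.81; payment $157.38; balance $200.43
Installment 5: opening $200.43; interest $1.60 → $202.03; payment $157.38; balance $44.65
Installment 6: opening $44.65; interest $0.36 → $45.01; payment $45.01; balance $0.00
Total paid: $831.91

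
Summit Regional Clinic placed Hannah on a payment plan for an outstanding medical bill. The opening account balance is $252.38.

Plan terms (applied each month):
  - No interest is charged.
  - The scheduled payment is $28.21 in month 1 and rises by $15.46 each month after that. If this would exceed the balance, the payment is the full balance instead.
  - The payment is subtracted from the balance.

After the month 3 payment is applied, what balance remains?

Month 1: $252.38 − $28.21 → $224.17
Month 2: $224.17 − $43.67 → $180.50
Month 3: $180.50 − $59.13 → $121.37

$121.37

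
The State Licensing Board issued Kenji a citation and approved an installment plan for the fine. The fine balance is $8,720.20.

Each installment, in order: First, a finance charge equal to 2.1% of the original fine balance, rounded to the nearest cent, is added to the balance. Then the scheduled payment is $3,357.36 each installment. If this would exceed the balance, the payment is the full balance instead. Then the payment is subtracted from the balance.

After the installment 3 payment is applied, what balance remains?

$0.00

Installment 1: $8,720.20 +$183.12 interest = $8,903.32; pay $3,357.36 → $5,545.96
Installment 2: $5,545.96 +$183.12 interest = $5,729.08; pay $3,357.36 → $2,371.72
Installment 3: $2,371.72 +$183.12 interest = $2,554.84; pay $2,554.84 → $0.00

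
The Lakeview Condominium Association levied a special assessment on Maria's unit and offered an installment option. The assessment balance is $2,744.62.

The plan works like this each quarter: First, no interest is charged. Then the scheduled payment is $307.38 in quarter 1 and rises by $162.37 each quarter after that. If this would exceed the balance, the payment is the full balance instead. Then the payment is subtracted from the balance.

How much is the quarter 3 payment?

$632.12

Quarter 1: opening $2,744.62; payment $307.38; balance $2,437.24
Quarter 2: opening $2,437.24; payment $469.75; balance $1,967.49
Quarter 3: opening $1,967.49; payment $632.12; balance $1,335.37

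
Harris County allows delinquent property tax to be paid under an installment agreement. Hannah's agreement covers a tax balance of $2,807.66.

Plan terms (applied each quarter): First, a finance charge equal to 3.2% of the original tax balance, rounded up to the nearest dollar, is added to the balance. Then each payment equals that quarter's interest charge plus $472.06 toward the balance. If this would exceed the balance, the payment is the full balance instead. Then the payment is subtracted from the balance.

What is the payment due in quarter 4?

Quarter 1: $2,807.66 +$90.00 interest = $2,897.66; pay $562.06 → $2,335.60
Quarter 2: $2,335.60 +$90.00 interest = $2,425.60; pay $562.06 → $1,863.54
Quarter 3: $1,863.54 +$90.00 interest = $1,953.54; pay $562.06 → $1,391.48
Quarter 4: $1,391.48 +$90.00 interest = $1,481.48; pay $562.06 → $919.42

$562.06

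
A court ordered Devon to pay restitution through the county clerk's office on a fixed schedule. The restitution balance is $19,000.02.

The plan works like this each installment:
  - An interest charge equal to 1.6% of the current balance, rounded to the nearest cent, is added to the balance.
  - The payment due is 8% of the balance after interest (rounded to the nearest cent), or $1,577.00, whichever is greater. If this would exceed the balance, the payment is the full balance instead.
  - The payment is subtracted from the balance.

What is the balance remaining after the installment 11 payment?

Installment 1: opening $19,000.02; interest $304.00 → $19,304.02; payment $1,577.00; balance $17,727.02
Installment 2: opening $17,727.02; interest $283.63 → $18,010.65; payment $1,577.00; balance $16,433.65
Installment 3: opening $16,433.65; interest $262.94 → $16,696.59; payment $1,577.00; balance $15,119.59
Installment 4: opening $15,119.59; interest $241.91 → $15,361.50; payment $1,577.00; balance $13,784.50
Installment 5: opening $13,784.50; interest $220.55 → $14,005.05; payment $1,577.00; balance $12,428.05
Installment 6: opening $12,428.05; interest $198.85 → $12,626.90; payment $1,577.00; balance $11,049.90
Installment 7: opening $11,049.90; interest $176.80 → $11,226.70; payment $1,577.00; balance $9,649.70
Installment 8: opening $9,649.70; interest $154.40 → $9,804.10; payment $1,577.00; balance $8,227.10
Installment 9: opening $8,227.10; interest $131.63 → $8,358.73; payment $1,577.00; balance $6,781.73
Installment 10: opening $6,781.73; interest $108.51 → $6,890.24; payment $1,577.00; balance $5,313.24
Installment 11: opening $5,313.24; interest $85.01 → $5,398.25; payment $1,577.00; balance $3,821.25

$3,821.25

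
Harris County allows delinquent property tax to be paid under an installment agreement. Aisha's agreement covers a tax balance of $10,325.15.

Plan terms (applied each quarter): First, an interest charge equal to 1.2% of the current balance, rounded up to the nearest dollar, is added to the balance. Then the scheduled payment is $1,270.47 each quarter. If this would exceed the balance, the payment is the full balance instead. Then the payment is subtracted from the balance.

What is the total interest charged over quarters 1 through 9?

$611.00

# | Opening | Interest | Payment | End bal
1 | $10,325.15 | $124.00 | $1,270.47 | $9,178.68
2 | $9,178.68 | $111.00 | $1,270.47 | $8,019.21
3 | $8,019.21 | $97.00 | $1,270.47 | $6,845.74
4 | $6,845.74 | $83.00 | $1,270.47 | $5,658.27
5 | $5,658.27 | $68.00 | $1,270.47 | $4,455.80
6 | $4,455.80 | $54.00 | $1,270.47 | $3,239.33
7 | $3,239.33 | $39.00 | $1,270.47 | $2,007.86
8 | $2,007.86 | $25.00 | $1,270.47 | $762.39
9 | $762.39 | $10.00 | $772.39 | $0.00
Total interest: $124.00 + $111.00 + $97.00 + $83.00 + $68.00 + $54.00 + $39.00 + $25.00 + $10.00 = $611.00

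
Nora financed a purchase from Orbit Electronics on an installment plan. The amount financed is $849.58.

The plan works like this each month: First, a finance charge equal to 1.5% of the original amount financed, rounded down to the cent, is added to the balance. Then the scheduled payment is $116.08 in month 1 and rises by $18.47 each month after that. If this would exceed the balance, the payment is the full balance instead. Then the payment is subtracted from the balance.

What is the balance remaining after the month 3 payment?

$484.15

Month 1: opening $849.58; interest $12.74 → $862.32; payment $116.08; balance $746.24
Month 2: opening $746.24; interest $12.74 → $758.98; payment $134.55; balance $624.43
Month 3: opening $624.43; interest $12.74 → $637.17; payment $153.02; balance $484.15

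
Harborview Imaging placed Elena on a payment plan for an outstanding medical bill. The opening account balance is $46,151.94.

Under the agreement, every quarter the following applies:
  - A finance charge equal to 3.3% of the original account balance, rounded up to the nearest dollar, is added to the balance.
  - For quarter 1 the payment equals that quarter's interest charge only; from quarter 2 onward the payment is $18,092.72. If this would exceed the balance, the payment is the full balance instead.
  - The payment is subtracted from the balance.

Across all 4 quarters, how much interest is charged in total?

$6,096.00

Quarter 1: $46,151.94 +$1,524.00 interest = $47,675.94; pay $1,524.00 → $46,151.94
Quarter 2: $46,151.94 +$1,524.00 interest = $47,675.94; pay $18,092.72 → $29,583.22
Quarter 3: $29,583.22 +$1,524.00 interest = $31,107.22; pay $18,092.72 → $13,014.50
Quarter 4: $13,014.50 +$1,524.00 interest = $14,538.50; pay $14,538.50 → $0.00
Total interest: $1,524.00 + $1,524.00 + $1,524.00 + $1,524.00 = $6,096.00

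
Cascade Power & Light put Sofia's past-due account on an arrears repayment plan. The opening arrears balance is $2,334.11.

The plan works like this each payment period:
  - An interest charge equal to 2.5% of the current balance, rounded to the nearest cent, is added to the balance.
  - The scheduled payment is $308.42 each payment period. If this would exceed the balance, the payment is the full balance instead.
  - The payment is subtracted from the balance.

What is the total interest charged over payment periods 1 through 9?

# | Opening | Interest | Payment | End bal
1 | $2,334.11 | $58.35 | $308.42 | $2,084.04
2 | $2,084.04 | $52.10 | $308.42 | $1,827.72
3 | $1,827.72 | $45.69 | $308.42 | $1,564.99
4 | $1,564.99 | $39.12 | $308.42 | $1,295.69
5 | $1,295.69 | $32.39 | $308.42 | $1,019.66
6 | $1,019.66 | $25.49 | $308.42 | $736.73
7 | $736.73 | $18.42 | $308.42 | $446.73
8 | $446.73 | $11.17 | $308.42 | $149.48
9 | $149.48 | $3.74 | $153.22 | $0.00
Total interest: $58.35 + $52.10 + $45.69 + $39.12 + $32.39 + $25.49 + $18.42 + $11.17 + $3.74 = $286.47

$286.47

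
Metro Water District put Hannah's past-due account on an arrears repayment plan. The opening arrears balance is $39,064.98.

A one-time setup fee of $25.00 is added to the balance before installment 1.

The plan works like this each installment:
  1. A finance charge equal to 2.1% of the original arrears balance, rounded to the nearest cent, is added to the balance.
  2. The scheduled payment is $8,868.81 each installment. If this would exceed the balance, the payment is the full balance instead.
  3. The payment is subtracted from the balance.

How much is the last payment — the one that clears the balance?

$7,716.54

# | Opening | Interest | Payment | End bal
1 | $39,089.98 | $820.36 | $8,868.81 | $31,041.53
2 | $31,041.53 | $820.36 | $8,868.81 | $22,993.08
3 | $22,993.08 | $820.36 | $8,868.81 | $14,944.63
4 | $14,944.63 | $820.36 | $8,868.81 | $6,896.18
5 | $6,896.18 | $820.36 | $7,716.54 | $0.00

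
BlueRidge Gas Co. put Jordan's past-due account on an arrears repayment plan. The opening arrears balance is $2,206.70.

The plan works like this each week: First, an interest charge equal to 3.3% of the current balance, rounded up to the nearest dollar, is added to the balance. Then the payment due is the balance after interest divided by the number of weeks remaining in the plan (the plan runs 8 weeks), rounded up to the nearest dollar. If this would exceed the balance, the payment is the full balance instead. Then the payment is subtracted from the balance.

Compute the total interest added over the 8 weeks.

$359.00

Week 1: $2,206.70 +$73.00 interest = $2,279.70; pay $285.00 → $1,994.70
Week 2: $1,994.70 +$66.00 interest = $2,060.70; pay $295.00 → $1,765.70
Week 3: $1,765.70 +$59.00 interest = $1,824.70; pay $305.00 → $1,519.70
Week 4: $1,519.70 +$51.00 interest = $1,570.70; pay $315.00 → $1,255.70
Week 5: $1,255.70 +$42.00 interest = $1,297.70; pay $325.00 → $972.70
Week 6: $972.70 +$33.00 interest = $1,005.70; pay $336.00 → $669.70
Week 7: $669.70 +$23.00 interest = $692.70; pay $347.00 → $345.70
Week 8: $345.70 +$12.00 interest = $357.70; pay $357.70 → $0.00
Total interest: $73.00 + $66.00 + $59.00 + $51.00 + $42.00 + $33.00 + $23.00 + $12.00 = $359.00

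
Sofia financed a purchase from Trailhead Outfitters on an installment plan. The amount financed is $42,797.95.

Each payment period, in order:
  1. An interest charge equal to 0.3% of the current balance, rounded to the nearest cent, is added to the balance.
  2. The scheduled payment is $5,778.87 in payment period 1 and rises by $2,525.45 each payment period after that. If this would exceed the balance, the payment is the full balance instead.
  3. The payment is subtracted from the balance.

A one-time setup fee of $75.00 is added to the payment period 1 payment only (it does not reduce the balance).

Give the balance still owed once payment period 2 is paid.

$28,954.59

Payment period 1: $42,797.95 +$128.39 interest = $42,926.34; pay $5,778.87 (+ $75.00 fee) → $37,147.47
Payment period 2: $37,147.47 +$111.44 interest = $37,258.91; pay $8,304.32 → $28,954.59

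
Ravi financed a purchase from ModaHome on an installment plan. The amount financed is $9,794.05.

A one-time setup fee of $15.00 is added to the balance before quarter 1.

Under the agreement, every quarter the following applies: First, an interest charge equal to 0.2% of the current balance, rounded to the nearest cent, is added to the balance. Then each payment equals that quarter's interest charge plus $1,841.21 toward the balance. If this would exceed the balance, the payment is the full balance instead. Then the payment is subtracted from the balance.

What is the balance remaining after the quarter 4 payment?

$2,444.21

# | Opening | Interest | Payment | End bal
1 | $9,809.05 | $19.62 | $1,860.83 | $7,967.84
2 | $7,967.84 | $15.94 | $1,857.15 | $6,126.63
3 | $6,126.63 | $12.25 | $1,853.46 | $4,285.42
4 | $4,285.42 | $8.57 | $1,849.78 | $2,444.21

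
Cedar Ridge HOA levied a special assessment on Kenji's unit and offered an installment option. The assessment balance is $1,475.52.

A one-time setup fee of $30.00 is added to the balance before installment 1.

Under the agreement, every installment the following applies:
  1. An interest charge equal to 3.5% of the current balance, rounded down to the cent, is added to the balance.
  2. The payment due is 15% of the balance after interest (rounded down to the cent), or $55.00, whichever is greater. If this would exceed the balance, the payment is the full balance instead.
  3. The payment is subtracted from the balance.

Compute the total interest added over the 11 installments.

$331.08

Installment 1: opening $1,505.52; interest $52.69 → $1,558.21; payment $233.73; balance $1,324.48
Installment 2: opening $1,324.48; interest $46.35 → $1,370.83; payment $205.62; balance $1,165.21
Installment 3: opening $1,165.21; interest $40.78 → $1,205.99; payment $180.89; balance $1,025.10
Installment 4: opening $1,025.10; interest $35.87 → $1,060.97; payment $159.14; balance $901.83
Installment 5: opening $901.83; interest $31.56 → $933.39; payment $140.00; balance $793.39
Installment 6: opening $793.39; interest $27.76 → $821.15; payment $123.17; balance $697.98
Installment 7: opening $697.98; interest $24.42 → $722.40; payment $108.36; balance $614.04
Installment 8: opening $614.04; interest $21.49 → $635.53; payment $95.32; balance $540.21
Installment 9: opening $540.21; interest $18.90 → $559.11; payment $83.86; balance $475.25
Installment 10: opening $475.25; interest $16.63 → $491.88; payment $73.78; balance $418.10
Installment 11: opening $418.10; interest $14.63 → $432.73; payment $64.90; balance $367.83
Total interest: $52.69 + $46.35 + $40.78 + $35.87 + $31.56 + $27.76 + $24.42 + $21.49 + $18.90 + $16.63 + $14.63 = $331.08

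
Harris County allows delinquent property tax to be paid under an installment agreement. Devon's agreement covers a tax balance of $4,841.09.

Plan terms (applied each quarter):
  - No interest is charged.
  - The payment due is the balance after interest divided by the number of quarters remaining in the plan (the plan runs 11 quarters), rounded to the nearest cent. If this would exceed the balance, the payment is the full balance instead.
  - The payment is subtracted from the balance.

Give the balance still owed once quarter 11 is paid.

Quarter 1: opening $4,841.09; payment $440.10; balance $4,400.99
Quarter 2: opening $4,400.99; payment $440.10; balance $3,960.89
Quarter 3: opening $3,960.89; payment $440.10; balance $3,520.79
Quarter 4: opening $3,520.79; payment $440.10; balance $3,080.69
Quarter 5: opening $3,080.69; payment $440.10; balance $2,640.59
Quarter 6: opening $2,640.59; payment $440.10; balance $2,200.49
Quarter 7: opening $2,200.49; payment $440.10; balance $1,760.39
Quarter 8: opening $1,760.39; payment $440.10; balance $1,320.29
Quarter 9: opening $1,320.29; payment $440.10; balance $880.19
Quarter 10: opening $880.19; payment $440.10; balance $440.09
Quarter 11: opening $440.09; payment $440.09; balance $0.00

$0.00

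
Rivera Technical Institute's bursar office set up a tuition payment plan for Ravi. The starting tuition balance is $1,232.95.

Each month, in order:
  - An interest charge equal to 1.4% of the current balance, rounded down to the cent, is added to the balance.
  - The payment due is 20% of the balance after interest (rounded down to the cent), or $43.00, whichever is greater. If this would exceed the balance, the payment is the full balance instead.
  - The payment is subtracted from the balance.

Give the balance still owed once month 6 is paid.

$351.33

Month 1: $1,232.95 +$17.26 interest = $1,250.21; pay $250.04 → $1,000.17
Month 2: $1,000.17 +$14.00 interest = $1,014.17; pay $202.83 → $811.34
Month 3: $811.34 +$11.35 interest = $822.69; pay $164.53 → $658.16
Month 4: $658.16 +$9.21 interest = $667.37; pay $133.47 → $533.90
Month 5: $533.90 +$7.47 interest = $541.37; pay $108.27 → $433.10
Month 6: $433.10 +$6.06 interest = $439.16; pay $87.83 → $351.33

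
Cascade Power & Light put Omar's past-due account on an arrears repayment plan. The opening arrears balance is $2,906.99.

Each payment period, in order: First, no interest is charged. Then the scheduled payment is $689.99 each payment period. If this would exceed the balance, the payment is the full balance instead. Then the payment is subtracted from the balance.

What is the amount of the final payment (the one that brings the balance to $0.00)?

$147.03

Payment period 1: opening $2,906.99; payment $689.99; balance $2,217.00
Payment period 2: opening $2,217.00; payment $689.99; balance $1,527.01
Payment period 3: opening $1,527.01; payment $689.99; balance $837.02
Payment period 4: opening $837.02; payment $689.99; balance $147.03
Payment period 5: opening $147.03; payment $147.03; balance $0.00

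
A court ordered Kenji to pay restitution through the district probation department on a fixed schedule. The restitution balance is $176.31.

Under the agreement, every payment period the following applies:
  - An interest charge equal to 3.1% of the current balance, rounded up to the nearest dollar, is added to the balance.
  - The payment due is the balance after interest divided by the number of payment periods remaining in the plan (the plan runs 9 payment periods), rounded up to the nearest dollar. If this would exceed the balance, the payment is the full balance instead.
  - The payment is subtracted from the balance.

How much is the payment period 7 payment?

Payment period 1: $176.31 +$6.00 interest = $182.31; pay $21.00 → $161.31
Payment period 2: $161.31 +$6.00 interest = $167.31; pay $21.00 → $146.31
Payment period 3: $146.31 +$5.00 interest = $151.31; pay $22.00 → $129.31
Payment period 4: $129.31 +$5.00 interest = $134.31; pay $23.00 → $111.31
Payment period 5: $111.31 +$4.00 interest = $115.31; pay $24.00 → $91.31
Payment period 6: $91.31 +$3.00 interest = $94.31; pay $24.00 → $70.31
Payment period 7: $70.31 +$3.00 interest = $73.31; pay $25.00 → $48.31

$25.00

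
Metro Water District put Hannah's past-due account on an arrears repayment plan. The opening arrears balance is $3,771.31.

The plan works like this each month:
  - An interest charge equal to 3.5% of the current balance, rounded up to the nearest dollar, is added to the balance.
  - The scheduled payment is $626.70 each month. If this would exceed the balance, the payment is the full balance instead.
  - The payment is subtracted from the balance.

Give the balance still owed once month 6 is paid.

# | Opening | Interest | Payment | End bal
1 | $3,771.31 | $132.00 | $626.70 | $3,276.61
2 | $3,276.61 | $115.00 | $626.70 | $2,764.91
3 | $2,764.91 | $97.00 | $626.70 | $2,235.21
4 | $2,235.21 | $79.00 | $626.70 | $1,687.51
5 | $1,687.51 | $60.00 | $626.70 | $1,120.81
6 | $1,120.81 | $40.00 | $626.70 | $534.11

$534.11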